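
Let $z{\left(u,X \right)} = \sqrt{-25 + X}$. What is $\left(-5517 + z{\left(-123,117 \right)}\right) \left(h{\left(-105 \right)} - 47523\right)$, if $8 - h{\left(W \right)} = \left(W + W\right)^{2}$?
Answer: $505439955 - 183230 \sqrt{23} \approx 5.0456 \cdot 10^{8}$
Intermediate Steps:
$h{\left(W \right)} = 8 - 4 W^{2}$ ($h{\left(W \right)} = 8 - \left(W + W\right)^{2} = 8 - \left(2 W\right)^{2} = 8 - 4 W^{2}$)
$\left(-5517 + z{\left(-123,117 \right)}\right) \left(h{\left(-105 \right)} - 47523\right) = \left(-5517 + \sqrt{-25 + 117}\right) \left(\left(8 - 4 \left(-105\right)^{2}\right) - 47523\right) = \left(-5517 + \sqrt{92}\right) \left(\left(8 - 44100\right) - 47523\right) = \left(-5517 + 2 \sqrt{23}\right) \left(\left(8 - 44100\right) - 47523\right) = \left(-5517 + 2 \sqrt{23}\right) \left(-44092 - 47523\right) = \left(-5517 + 2 \sqrt{23}\right) \left(-91615\right) = 505439955 - 183230 \sqrt{23}$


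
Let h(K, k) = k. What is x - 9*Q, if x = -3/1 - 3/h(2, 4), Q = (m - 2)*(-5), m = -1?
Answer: -555/4 ≈ -138.75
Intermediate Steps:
Q = 15 (Q = (-1 - 2)*(-5) = -3*(-5) = 15)
x = -15/4 (x = -3/1 - 3/4 = -3*1 - 3*¼ = -3 - ¾ = -15/4 ≈ -3.7500)
x - 9*Q = -15/4 - 9*15 = -15/4 - 135 = -555/4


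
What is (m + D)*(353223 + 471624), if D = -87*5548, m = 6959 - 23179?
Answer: -411512868912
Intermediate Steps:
m = -16220
D = -482676
(m + D)*(353223 + 471624) = (-16220 - 482676)*(353223 + 471624) = -498896*824847 = -411512868912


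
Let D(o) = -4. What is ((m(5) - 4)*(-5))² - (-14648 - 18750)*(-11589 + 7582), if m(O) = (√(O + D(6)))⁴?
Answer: -133825561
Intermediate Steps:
m(O) = (-4 + O)² (m(O) = (√(O - 4))⁴ = (√(-4 + O))⁴ = (-4 + O)²)
((m(5) - 4)*(-5))² - (-14648 - 18750)*(-11589 + 7582) = (((-4 + 5)² - 4)*(-5))² - (-14648 - 18750)*(-11589 + 7582) = ((1² - 4)*(-5))² - (-33398)*(-4007) = ((1 - 4)*(-5))² - 1*133825786 = (-3*(-5))² - 133825786 = 15² - 133825786 = 225 - 133825786 = -133825561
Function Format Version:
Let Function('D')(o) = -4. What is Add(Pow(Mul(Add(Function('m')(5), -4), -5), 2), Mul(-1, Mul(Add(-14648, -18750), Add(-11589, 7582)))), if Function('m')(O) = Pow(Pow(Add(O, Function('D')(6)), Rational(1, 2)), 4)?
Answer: -133825561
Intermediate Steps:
Function('m')(O) = Pow(Add(-4, O), 2) (Function('m')(O) = Pow(Pow(Add(O, -4), Rational(1, 2)), 4) = Pow(Pow(Add(-4, O), Rational(1, 2)), 4) = Pow(Add(-4, O), 2))
Add(Pow(Mul(Add(Function('m')(5), -4), -5), 2), Mul(-1, Mul(Add(-14648, -18750), Add(-11589, 7582)))) = Add(Pow(Mul(Add(Pow(Add(-4, 5), 2), -4), -5), 2), Mul(-1, Mul(Add(-14648, -18750), Add(-11589, 7582)))) = Add(Pow(Mul(Add(Pow(1, 2), -4), -5), 2), Mul(-1, Mul(-33398, -4007))) = Add(Pow(Mul(Add(1, -4), -5), 2), Mul(-1, 133825786)) = Add(Pow(Mul(-3, -5), 2), -133825786) = Add(Pow(15, 2), -133825786) = Add(225, -133825786) = -133825561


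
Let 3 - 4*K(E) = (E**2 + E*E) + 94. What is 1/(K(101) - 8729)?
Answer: -4/55409 ≈ -7.2190e-5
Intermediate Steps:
K(E) = -91/4 - E**2/2 (K(E) = 3/4 - ((E**2 + E*E) + 94)/4 = 3/4 - ((E**2 + E**2) + 94)/4 = 3/4 - (2*E**2 + 94)/4 = 3/4 - (94 + 2*E**2)/4 = 3/4 + (-47/2 - E**2/2) = -91/4 - E**2/2)
1/(K(101) - 8729) = 1/((-91/4 - 1/2*101**2) - 8729) = 1/((-91/4 - 1/2*10201) - 8729) = 1/((-91/4 - 10201/2) - 8729) = 1/(-20493/4 - 8729) = 1/(-55409/4) = -4/55409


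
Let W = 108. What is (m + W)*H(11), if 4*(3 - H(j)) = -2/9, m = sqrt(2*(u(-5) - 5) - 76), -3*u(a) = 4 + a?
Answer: 330 + 440*I*sqrt(3)/27 ≈ 330.0 + 28.226*I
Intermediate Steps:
u(a) = -4/3 - a/3 (u(a) = -(4 + a)/3 = -4/3 - a/3)
m = 16*I*sqrt(3)/3 (m = sqrt(2*((-4/3 - 1/3*(-5)) - 5) - 76) = sqrt(2*((-4/3 + 5/3) - 5) - 76) = sqrt(2*(1/3 - 5) - 76) = sqrt(2*(-14/3) - 76) = sqrt(-28/3 - 76) = sqrt(-256/3) = 16*I*sqrt(3)/3 ≈ 9.2376*I)
H(j) = 55/18 (H(j) = 3 - (-1)/(2*9) = 3 - 1/4*(-2/9) = 3 + 1/18 = 55/18)
(m + W)*H(11) = (16*I*sqrt(3)/3 + 108)*(55/18) = (108 + 16*I*sqrt(3)/3)*(55/18) = 330 + 440*I*sqrt(3)/27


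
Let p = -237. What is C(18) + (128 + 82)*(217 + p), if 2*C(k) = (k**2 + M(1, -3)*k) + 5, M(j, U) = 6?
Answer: -7963/2 ≈ -3981.5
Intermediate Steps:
C(k) = 5/2 + k**2/2 + 3*k (C(k) = ((k**2 + 6*k) + 5)/2 = (5 + k**2 + 6*k)/2 = 5/2 + k**2/2 + 3*k)
C(18) + (128 + 82)*(217 + p) = (5/2 + (1/2)*18**2 + 3*18) + (128 + 82)*(217 - 237) = (5/2 + (1/2)*324 + 54) + 210*(-20) = (5/2 + 162 + 54) - 4200 = 437/2 - 4200 = -7963/2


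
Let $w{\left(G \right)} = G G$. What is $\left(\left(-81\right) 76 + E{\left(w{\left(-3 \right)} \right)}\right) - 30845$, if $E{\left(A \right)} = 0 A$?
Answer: $-37001$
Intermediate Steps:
$w{\left(G \right)} = G^{2}$
$E{\left(A \right)} = 0$
$\left(\left(-81\right) 76 + E{\left(w{\left(-3 \right)} \right)}\right) - 30845 = \left(\left(-81\right) 76 + 0\right) - 30845 = \left(-6156 + 0\right) - 30845 = -6156 - 30845 = -37001$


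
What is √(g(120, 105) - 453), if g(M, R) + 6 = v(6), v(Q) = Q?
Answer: I*√453 ≈ 21.284*I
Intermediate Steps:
g(M, R) = 0 (g(M, R) = -6 + 6 = 0)
√(g(120, 105) - 453) = √(0 - 453) = √(-453) = I*√453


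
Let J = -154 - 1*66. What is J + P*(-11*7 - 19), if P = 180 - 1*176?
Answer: -604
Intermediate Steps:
P = 4 (P = 180 - 176 = 4)
J = -220 (J = -154 - 66 = -220)
J + P*(-11*7 - 19) = -220 + 4*(-11*7 - 19) = -220 + 4*(-77 - 19) = -220 + 4*(-96) = -220 - 384 = -604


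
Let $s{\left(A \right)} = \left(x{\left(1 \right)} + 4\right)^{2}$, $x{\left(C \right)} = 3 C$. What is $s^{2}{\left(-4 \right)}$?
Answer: $2401$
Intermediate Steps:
$s{\left(A \right)} = 49$ ($s{\left(A \right)} = \left(3 \cdot 1 + 4\right)^{2} = \left(3 + 4\right)^{2} = 7^{2} = 49$)
$s^{2}{\left(-4 \right)} = 49^{2} = 2401$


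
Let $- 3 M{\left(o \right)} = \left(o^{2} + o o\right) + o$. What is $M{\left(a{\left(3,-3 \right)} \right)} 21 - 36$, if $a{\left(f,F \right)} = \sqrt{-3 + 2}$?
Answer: $-22 - 7 i \approx -22.0 - 7.0 i$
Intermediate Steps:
$a{\left(f,F \right)} = i$ ($a{\left(f,F \right)} = \sqrt{-1} = i$)
$M{\left(o \right)} = - \frac{2 o^{2}}{3} - \frac{o}{3}$ ($M{\left(o \right)} = - \frac{\left(o^{2} + o o\right) + o}{3} = - \frac{\left(o^{2} + o^{2}\right) + o}{3} = - \frac{2 o^{2} + o}{3} = - \frac{o + 2 o^{2}}{3} = - \frac{2 o^{2}}{3} - \frac{o}{3}$)
$M{\left(a{\left(3,-3 \right)} \right)} 21 - 36 = - \frac{i \left(1 + 2 i\right)}{3} \cdot 21 - 36 = - 7 i \left(1 + 2 i\right) - 36 = -36 - 7 i \left(1 + 2 i\right)$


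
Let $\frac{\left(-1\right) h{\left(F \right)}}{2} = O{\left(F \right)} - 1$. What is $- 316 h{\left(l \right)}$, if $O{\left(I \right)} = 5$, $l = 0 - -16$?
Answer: $2528$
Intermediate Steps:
$l = 16$ ($l = 0 + 16 = 16$)
$h{\left(F \right)} = -8$ ($h{\left(F \right)} = - 2 \left(5 - 1\right) = \left(-2\right) 4 = -8$)
$- 316 h{\left(l \right)} = \left(-316\right) \left(-8\right) = 2528$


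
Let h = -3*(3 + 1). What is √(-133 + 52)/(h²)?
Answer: I/16 ≈ 0.0625*I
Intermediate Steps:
h = -12 (h = -3*4 = -12)
√(-133 + 52)/(h²) = √(-133 + 52)/((-12)²) = √(-81)/144 = (9*I)*(1/144) = I/16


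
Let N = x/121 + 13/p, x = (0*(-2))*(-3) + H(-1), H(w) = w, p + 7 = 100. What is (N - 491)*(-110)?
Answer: 55237430/1023 ≈ 53996.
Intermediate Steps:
p = 93 (p = -7 + 100 = 93)
x = -1 (x = (0*(-2))*(-3) - 1 = 0*(-3) - 1 = 0 - 1 = -1)
N = 1480/11253 (N = -1/121 + 13/93 = 1480/11253 ≈ 0.13152)
(N - 491)*(-110) = (1480/11253 - 491)*(-110) = -5523743/11253*(-110) = 55237430/1023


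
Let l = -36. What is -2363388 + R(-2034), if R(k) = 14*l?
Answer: -2363892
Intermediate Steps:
R(k) = -504 (R(k) = 14*(-36) = -504)
-2363388 + R(-2034) = -2363388 - 504 = -2363892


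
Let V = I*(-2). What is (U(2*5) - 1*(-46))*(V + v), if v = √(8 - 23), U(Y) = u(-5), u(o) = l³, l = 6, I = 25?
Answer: -13100 + 262*I*√15 ≈ -13100.0 + 1014.7*I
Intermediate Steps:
u(o) = 216 (u(o) = 6³ = 216)
V = -50 (V = 25*(-2) = -50)
U(Y) = 216
v = I*√15 (v = √(-15) = I*√15 ≈ 3.873*I)
(U(2*5) - 1*(-46))*(V + v) = (216 - 1*(-46))*(-50 + I*√15) = (216 + 46)*(-50 + I*√15) = 262*(-50 + I*√15) = -13100 + 262*I*√15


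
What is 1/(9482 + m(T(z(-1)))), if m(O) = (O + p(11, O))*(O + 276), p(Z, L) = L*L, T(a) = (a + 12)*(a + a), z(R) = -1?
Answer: 1/126830 ≈ 7.8846e-6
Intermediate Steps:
T(a) = 2*a*(12 + a) (T(a) = (12 + a)*(2*a) = 2*a*(12 + a))
p(Z, L) = L²
m(O) = (276 + O)*(O + O²) (m(O) = (O + O²)*(O + 276) = (O + O²)*(276 + O) = (276 + O)*(O + O²))
1/(9482 + m(T(z(-1)))) = 1/(9482 + (2*(-1)*(12 - 1))*(276 + (2*(-1)*(12 - 1))² + 277*(2*(-1)*(12 - 1)))) = 1/(9482 + (2*(-1)*11)*(276 + (2*(-1)*11)² + 277*(2*(-1)*11))) = 1/(9482 - 22*(276 + (-22)² + 277*(-22))) = 1/(9482 - 22*(276 + 484 - 6094)) = 1/(9482 - 22*(-5334)) = 1/(9482 + 117348) = 1/126830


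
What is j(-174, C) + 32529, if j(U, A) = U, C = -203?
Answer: 32355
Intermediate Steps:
j(-174, C) + 32529 = -174 + 32529 = 32355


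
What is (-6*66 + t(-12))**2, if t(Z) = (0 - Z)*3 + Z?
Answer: 138384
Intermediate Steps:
t(Z) = -2*Z (t(Z) = -Z*3 + Z = -3*Z + Z = -2*Z)
(-6*66 + t(-12))**2 = (-6*66 - 2*(-12))**2 = (-396 + 24)**2 = (-372)**2 = 138384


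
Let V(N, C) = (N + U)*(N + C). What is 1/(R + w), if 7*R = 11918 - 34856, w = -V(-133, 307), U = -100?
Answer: 7/260856 ≈ 2.6835e-5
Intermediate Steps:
V(N, C) = (-100 + N)*(C + N) (V(N, C) = (N - 100)*(N + C) = (-100 + N)*(C + N))
w = 40542 (w = -((-133)² - 100*307 - 100*(-133) + 307*(-133)) = -(17689 - 30700 + 13300 - 40831) = -1*(-40542) = 40542)
R = -22938/7 (R = (11918 - 34856)/7 = (⅐)*(-22938) = -22938/7 ≈ -3276.9)
1/(R + w) = 1/(-22938/7 + 40542) = 1/(260856/7) = 7/260856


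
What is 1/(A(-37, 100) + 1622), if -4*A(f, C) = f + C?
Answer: 4/6425 ≈ 0.00062257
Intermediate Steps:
A(f, C) = -C/4 - f/4 (A(f, C) = -(f + C)/4 = -(C + f)/4 = -C/4 - f/4)
1/(A(-37, 100) + 1622) = 1/((-¼*100 - ¼*(-37)) + 1622) = 1/((-25 + 37/4) + 1622) = 1/(-63/4 + 1622) = 1/(6425/4) = 4/6425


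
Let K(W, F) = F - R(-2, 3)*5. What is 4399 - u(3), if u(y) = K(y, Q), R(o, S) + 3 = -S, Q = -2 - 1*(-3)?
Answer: 4368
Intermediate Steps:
Q = 1 (Q = -2 + 3 = 1)
R(o, S) = -3 - S
K(W, F) = 30 + F (K(W, F) = F - (-3 - 1*3)*5 = F - (-3 - 3)*5 = F - (-6)*5 = F - 1*(-30) = F + 30 = 30 + F)
u(y) = 31 (u(y) = 30 + 1 = 31)
4399 - u(3) = 4399 - 1*31 = 4399 - 31 = 4368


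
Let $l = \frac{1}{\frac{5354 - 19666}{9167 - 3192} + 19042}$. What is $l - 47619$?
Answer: $- \frac{5417215433947}{113761638} \approx -47619.0$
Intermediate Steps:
$l = \frac{5975}{113761638}$ ($l = \frac{1}{- \frac{14312}{5975} + 19042} = \frac{1}{\frac{113761638}{5975}} = \frac{5975}{113761638} \approx 5.2522 \cdot 10^{-5}$)
$l - 47619 = \frac{5975}{113761638} - 47619 = - \frac{5417215433947}{113761638}$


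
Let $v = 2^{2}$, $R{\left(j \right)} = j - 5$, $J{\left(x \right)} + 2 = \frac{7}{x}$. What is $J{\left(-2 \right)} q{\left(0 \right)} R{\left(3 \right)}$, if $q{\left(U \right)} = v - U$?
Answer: $44$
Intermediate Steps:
$J{\left(x \right)} = -2 + \frac{7}{x}$
$R{\left(j \right)} = -5 + j$ ($R{\left(j \right)} = j - 5 = -5 + j$)
$v = 4$
$q{\left(U \right)} = 4 - U$
$J{\left(-2 \right)} q{\left(0 \right)} R{\left(3 \right)} = \left(-2 + \frac{7}{-2}\right) \left(4 - 0\right) \left(-5 + 3\right) = \left(-2 + 7 \left(- \frac{1}{2}\right)\right) \left(4 + 0\right) \left(-2\right) = \left(-2 - \frac{7}{2}\right) 4 \left(-2\right) = \left(- \frac{11}{2}\right) 4 \left(-2\right) = \left(-22\right) \left(-2\right) = 44$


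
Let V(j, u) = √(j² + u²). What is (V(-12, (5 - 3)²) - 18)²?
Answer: 484 - 144*√10 ≈ 28.632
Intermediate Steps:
(V(-12, (5 - 3)²) - 18)² = (√((-12)² + ((5 - 3)²)²) - 18)² = (√(144 + (2²)²) - 18)² = (√(144 + 4²) - 18)² = (√(144 + 16) - 18)² = (√160 - 18)² = (4*√10 - 18)² = (-18 + 4*√10)²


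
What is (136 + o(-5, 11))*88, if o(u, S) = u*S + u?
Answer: 6688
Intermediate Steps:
o(u, S) = u + S*u (o(u, S) = S*u + u = u + S*u)
(136 + o(-5, 11))*88 = (136 - 5*(1 + 11))*88 = (136 - 5*12)*88 = (136 - 60)*88 = 76*88 = 6688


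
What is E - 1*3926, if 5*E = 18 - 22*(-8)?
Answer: -19436/5 ≈ -3887.2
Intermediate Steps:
E = 194/5 (E = (18 - 22*(-8))/5 = (18 + 176)/5 = (1/5)*194 = 194/5 ≈ 38.800)
E - 1*3926 = 194/5 - 1*3926 = 194/5 - 3926 = -19436/5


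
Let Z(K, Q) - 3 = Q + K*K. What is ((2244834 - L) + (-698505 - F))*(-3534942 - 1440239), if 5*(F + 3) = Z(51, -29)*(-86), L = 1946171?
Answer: 1768920629369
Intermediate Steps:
Z(K, Q) = 3 + Q + K² (Z(K, Q) = 3 + (Q + K*K) = 3 + (Q + K²) = 3 + Q + K²)
F = -44293 (F = -3 + ((3 - 29 + 51²)*(-86))/5 = -3 + ((3 - 29 + 2601)*(-86))/5 = -3 + (2575*(-86))/5 = -3 + (⅕)*(-221450) = -3 - 44290 = -44293)
((2244834 - L) + (-698505 - F))*(-3534942 - 1440239) = ((2244834 - 1*1946171) + (-698505 - 1*(-44293)))*(-3534942 - 1440239) = ((2244834 - 1946171) + (-698505 + 44293))*(-4975181) = (298663 - 654212)*(-4975181) = -355549*(-4975181) = 1768920629369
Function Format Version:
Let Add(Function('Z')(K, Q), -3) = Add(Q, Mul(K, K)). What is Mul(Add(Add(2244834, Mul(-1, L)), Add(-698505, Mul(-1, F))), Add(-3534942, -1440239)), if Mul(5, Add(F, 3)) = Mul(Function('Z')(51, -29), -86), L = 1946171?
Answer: 1768920629369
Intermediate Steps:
Function('Z')(K, Q) = Add(3, Q, Pow(K, 2)) (Function('Z')(K, Q) = Add(3, Add(Q, Mul(K, K))) = Add(3, Add(Q, Pow(K, 2))) = Add(3, Q, Pow(K, 2)))
F = -44293 (F = Add(-3, Mul(Rational(1, 5), Mul(Add(3, -29, Pow(51, 2)), -86))) = Add(-3, Mul(Rational(1, 5), Mul(Add(3, -29, 2601), -86))) = Add(-3, Mul(Rational(1, 5), Mul(2575, -86))) = Add(-3, Mul(Rational(1, 5), -221450)) = Add(-3, -44290) = -44293)
Mul(Add(Add(2244834, Mul(-1, L)), Add(-698505, Mul(-1, F))), Add(-3534942, -1440239)) = Mul(Add(Add(2244834, Mul(-1, 1946171)), Add(-698505, Mul(-1, -44293))), Add(-3534942, -1440239)) = Mul(Add(Add(2244834, -1946171), Add(-698505, 44293)), -4975181) = Mul(Add(298663, -654212), -4975181) = Mul(-355549, -4975181) = 1768920629369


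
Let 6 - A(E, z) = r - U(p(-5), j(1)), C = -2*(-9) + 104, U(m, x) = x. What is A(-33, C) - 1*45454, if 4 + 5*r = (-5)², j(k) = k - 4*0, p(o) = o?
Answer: -227256/5 ≈ -45451.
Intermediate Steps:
j(k) = k (j(k) = k + 0 = k)
C = 122 (C = 18 + 104 = 122)
r = 21/5 (r = -⅘ + (⅕)*(-5)² = -⅘ + (⅕)*25 = -⅘ + 5 = 21/5 ≈ 4.2000)
A(E, z) = 14/5 (A(E, z) = 6 - (21/5 - 1*1) = 6 - (21/5 - 1) = 6 - 1*16/5 = 6 - 16/5 = 14/5)
A(-33, C) - 1*45454 = 14/5 - 1*45454 = 14/5 - 45454 = -227256/5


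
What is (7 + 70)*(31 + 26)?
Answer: 4389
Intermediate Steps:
(7 + 70)*(31 + 26) = 77*57 = 4389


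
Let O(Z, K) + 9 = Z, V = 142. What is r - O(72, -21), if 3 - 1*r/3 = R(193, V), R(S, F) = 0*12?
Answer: -54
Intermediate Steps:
O(Z, K) = -9 + Z
R(S, F) = 0
r = 9 (r = 9 - 3*0 = 9 + 0 = 9)
r - O(72, -21) = 9 - (-9 + 72) = 9 - 1*63 = 9 - 63 = -54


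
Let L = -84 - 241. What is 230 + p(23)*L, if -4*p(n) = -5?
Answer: -705/4 ≈ -176.25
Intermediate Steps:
L = -325
p(n) = 5/4 (p(n) = -¼*(-5) = 5/4)
230 + p(23)*L = 230 + (5/4)*(-325) = 230 - 1625/4 = -705/4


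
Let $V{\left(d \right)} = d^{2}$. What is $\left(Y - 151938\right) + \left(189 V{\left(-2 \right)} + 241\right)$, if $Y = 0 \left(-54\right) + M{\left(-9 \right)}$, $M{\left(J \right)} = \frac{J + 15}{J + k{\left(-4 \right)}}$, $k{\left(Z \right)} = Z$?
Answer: $- \frac{1962239}{13} \approx -1.5094 \cdot 10^{5}$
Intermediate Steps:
$M{\left(J \right)} = \frac{15 + J}{-4 + J}$ ($M{\left(J \right)} = \frac{J + 15}{J - 4} = \frac{15 + J}{-4 + J}$)
$Y = - \frac{6}{13}$ ($Y = 0 \left(-54\right) + \frac{15 - 9}{-4 - 9} = 0 + \frac{1}{-13} \cdot 6 = 0 - \frac{6}{13} = - \frac{6}{13} \approx -0.46154$)
$\left(Y - 151938\right) + \left(189 V{\left(-2 \right)} + 241\right) = \left(- \frac{6}{13} - 151938\right) + \left(189 \left(-2\right)^{2} + 241\right) = - \frac{1975200}{13} + \left(189 \cdot 4 + 241\right) = - \frac{1975200}{13} + \left(756 + 241\right) = - \frac{1975200}{13} + 997 = - \frac{1962239}{13}$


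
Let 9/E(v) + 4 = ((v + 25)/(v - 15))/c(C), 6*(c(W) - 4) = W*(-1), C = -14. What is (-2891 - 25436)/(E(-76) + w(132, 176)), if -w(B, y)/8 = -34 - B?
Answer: -191575501/8965703 ≈ -21.368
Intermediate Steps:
w(B, y) = 272 + 8*B (w(B, y) = -8*(-34 - B) = 272 + 8*B)
c(W) = 4 - W/6 (c(W) = 4 + (W*(-1))/6 = 4 + (-W)/6 = 4 - W/6)
E(v) = 9/(-4 + 3*(25 + v)/(19*(-15 + v))) (E(v) = 9/(-4 + ((v + 25)/(v - 15))/(4 - ⅙*(-14))) = 9/(-4 + ((25 + v)/(-15 + v))/(4 + 7/3)) = 9/(-4 + ((25 + v)/(-15 + v))/(19/3)) = 9/(-4 + ((25 + v)/(-15 + v))*(3/19)) = 9/(-4 + 3*(25 + v)/(19*(-15 + v))))
(-2891 - 25436)/(E(-76) + w(132, 176)) = (-2891 - 25436)/(171*(15 - 1*(-76))/(-1215 + 73*(-76)) + (272 + 8*132)) = -28327/(171*(15 + 76)/(-1215 - 5548) + (272 + 1056)) = -28327/(171*91/(-6763) + 1328) = -28327/(171*(-1/6763)*91 + 1328) = -28327/(-15561/6763 + 1328) = -28327/8965703/6763 = -28327*6763/8965703 = -191575501/8965703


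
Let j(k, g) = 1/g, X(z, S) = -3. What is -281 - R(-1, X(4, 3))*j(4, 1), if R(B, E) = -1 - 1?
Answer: -279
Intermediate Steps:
R(B, E) = -2
-281 - R(-1, X(4, 3))*j(4, 1) = -281 - (-2)/1 = -281 - (-2) = -281 - 1*(-2) = -281 + 2 = -279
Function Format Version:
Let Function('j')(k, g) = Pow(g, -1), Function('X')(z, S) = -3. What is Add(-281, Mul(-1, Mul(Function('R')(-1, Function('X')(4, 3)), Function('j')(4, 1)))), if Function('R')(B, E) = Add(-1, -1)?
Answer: -279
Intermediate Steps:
Function('R')(B, E) = -2
Add(-281, Mul(-1, Mul(Function('R')(-1, Function('X')(4, 3)), Function('j')(4, 1)))) = Add(-281, Mul(-1, Mul(-2, Pow(1, -1)))) = Add(-281, Mul(-1, Mul(-2, 1))) = Add(-281, Mul(-1, -2)) = Add(-281, 2) = -279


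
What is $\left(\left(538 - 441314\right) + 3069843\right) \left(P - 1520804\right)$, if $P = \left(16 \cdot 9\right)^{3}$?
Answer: $3852056387060$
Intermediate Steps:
$P = 2985984$ ($P = 144^{3} = 2985984$)
$\left(\left(538 - 441314\right) + 3069843\right) \left(P - 1520804\right) = \left(\left(538 - 441314\right) + 3069843\right) \left(2985984 - 1520804\right) = \left(\left(538 - 441314\right) + 3069843\right) 1465180 = \left(-440776 + 3069843\right) 1465180 = 2629067 \cdot 1465180 = 3852056387060$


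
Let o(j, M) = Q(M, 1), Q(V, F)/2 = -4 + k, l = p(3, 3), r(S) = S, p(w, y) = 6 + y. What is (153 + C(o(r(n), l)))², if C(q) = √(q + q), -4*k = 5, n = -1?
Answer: (153 + I*√21)² ≈ 23388.0 + 1402.3*I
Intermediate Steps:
k = -5/4 (k = -¼*5 = -5/4 ≈ -1.2500)
l = 9 (l = 6 + 3 = 9)
Q(V, F) = -21/2 (Q(V, F) = 2*(-4 - 5/4) = 2*(-21/4) = -21/2)
o(j, M) = -21/2
C(q) = √2*√q (C(q) = √(2*q) = √2*√q)
(153 + C(o(r(n), l)))² = (153 + √2*√(-21/2))² = (153 + √2*(I*√42/2))² = (153 + I*√21)²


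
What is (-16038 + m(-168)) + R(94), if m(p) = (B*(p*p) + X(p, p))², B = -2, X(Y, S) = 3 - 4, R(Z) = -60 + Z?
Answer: 3186473597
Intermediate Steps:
X(Y, S) = -1
m(p) = (-1 - 2*p²)² (m(p) = (-2*p*p - 1)² = (-2*p² - 1)² = (-1 - 2*p²)²)
(-16038 + m(-168)) + R(94) = (-16038 + (1 + 2*(-168)²)²) + (-60 + 94) = (-16038 + (1 + 2*28224)²) + 34 = (-16038 + (1 + 56448)²) + 34 = (-16038 + 56449²) + 34 = (-16038 + 3186489601) + 34 = 3186473563 + 34 = 3186473597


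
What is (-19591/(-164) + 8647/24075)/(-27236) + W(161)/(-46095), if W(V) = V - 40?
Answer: -2321204763929/330457817012400 ≈ -0.0070242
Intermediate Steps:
W(V) = -40 + V
(-19591/(-164) + 8647/24075)/(-27236) + W(161)/(-46095) = (-19591/(-164) + 8647/24075)/(-27236) + (-40 + 161)/(-46095) = (-19591*(-1/164) + 8647*(1/24075))*(-1/27236) + 121*(-1/46095) = (19591/164 + 8647/24075)*(-1/27236) - 121/46095 = (473071433/3948300)*(-1/27236) - 121/46095 = -473071433/107535898800 - 121/46095 = -2321204763929/330457817012400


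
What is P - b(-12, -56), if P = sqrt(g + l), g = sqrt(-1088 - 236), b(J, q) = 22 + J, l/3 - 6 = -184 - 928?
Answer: -10 + sqrt(-3318 + 2*I*sqrt(331)) ≈ -9.6842 + 57.603*I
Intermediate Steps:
l = -3318 (l = 18 + 3*(-184 - 928) = 18 + 3*(-1112) = 18 - 3336 = -3318)
g = 2*I*sqrt(331) (g = sqrt(-1324) = 2*I*sqrt(331) ≈ 36.387*I)
P = sqrt(-3318 + 2*I*sqrt(331)) (P = sqrt(2*I*sqrt(331) - 3318) = sqrt(-3318 + 2*I*sqrt(331)) ≈ 0.3158 + 57.603*I)
P - b(-12, -56) = sqrt(-3318 + 2*I*sqrt(331)) - (22 - 12) = sqrt(-3318 + 2*I*sqrt(331)) - 1*10 = sqrt(-3318 + 2*I*sqrt(331)) - 10 = -10 + sqrt(-3318 + 2*I*sqrt(331))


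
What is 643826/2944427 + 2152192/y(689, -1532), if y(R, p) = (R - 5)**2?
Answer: 414886880690/86097989907 ≈ 4.8188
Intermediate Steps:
y(R, p) = (-5 + R)**2
643826/2944427 + 2152192/y(689, -1532) = 643826/2944427 + 2152192/((-5 + 689)**2) = 643826*(1/2944427) + 2152192/(684**2) = 643826/2944427 + 2152192/467856 = 643826/2944427 + 2152192*(1/467856) = 643826/2944427 + 134512/29241 = 414886880690/86097989907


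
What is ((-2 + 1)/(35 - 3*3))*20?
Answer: -10/13 ≈ -0.76923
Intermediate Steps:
((-2 + 1)/(35 - 3*3))*20 = (-1/(35 - 9))*20 = (-1/26)*20 = ((1/26)*(-1))*20 = -1/26*20 = -10/13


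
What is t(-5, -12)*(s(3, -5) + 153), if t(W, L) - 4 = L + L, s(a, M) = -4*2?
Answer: -2900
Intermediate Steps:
s(a, M) = -8
t(W, L) = 4 + 2*L (t(W, L) = 4 + (L + L) = 4 + 2*L)
t(-5, -12)*(s(3, -5) + 153) = (4 + 2*(-12))*(-8 + 153) = (4 - 24)*145 = -20*145 = -2900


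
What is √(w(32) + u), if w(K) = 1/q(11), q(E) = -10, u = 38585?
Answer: √3858490/10 ≈ 196.43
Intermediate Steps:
w(K) = -⅒ (w(K) = 1/(-10) = -⅒)
√(w(32) + u) = √(-⅒ + 38585) = √(385849/10) = √3858490/10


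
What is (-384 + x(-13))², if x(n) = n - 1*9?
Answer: 164836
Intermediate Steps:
x(n) = -9 + n (x(n) = n - 9 = -9 + n)
(-384 + x(-13))² = (-384 + (-9 - 13))² = (-384 - 22)² = (-406)² = 164836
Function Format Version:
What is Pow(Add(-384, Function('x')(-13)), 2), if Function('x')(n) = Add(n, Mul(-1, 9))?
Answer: 164836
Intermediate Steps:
Function('x')(n) = Add(-9, n) (Function('x')(n) = Add(n, -9) = Add(-9, n))
Pow(Add(-384, Function('x')(-13)), 2) = Pow(Add(-384, Add(-9, -13)), 2) = Pow(Add(-384, -22), 2) = Pow(-406, 2) = 164836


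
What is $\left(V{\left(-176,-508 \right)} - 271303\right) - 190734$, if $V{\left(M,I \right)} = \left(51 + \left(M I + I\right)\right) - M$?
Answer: $-372910$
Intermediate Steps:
$V{\left(M,I \right)} = 51 + I - M + I M$ ($V{\left(M,I \right)} = \left(51 + \left(I M + I\right)\right) - M = \left(51 + \left(I + I M\right)\right) - M = \left(51 + I + I M\right) - M = 51 + I - M + I M$)
$\left(V{\left(-176,-508 \right)} - 271303\right) - 190734 = \left(\left(51 - 508 - -176 - -89408\right) - 271303\right) - 190734 = \left(\left(51 - 508 + 176 + 89408\right) - 271303\right) - 190734 = \left(89127 - 271303\right) - 190734 = -182176 - 190734 = -372910$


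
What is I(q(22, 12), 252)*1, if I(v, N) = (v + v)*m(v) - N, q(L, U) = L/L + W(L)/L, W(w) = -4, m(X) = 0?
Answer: -252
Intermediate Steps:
q(L, U) = 1 - 4/L (q(L, U) = L/L - 4/L = 1 - 4/L)
I(v, N) = -N (I(v, N) = (v + v)*0 - N = (2*v)*0 - N = 0 - N = -N)
I(q(22, 12), 252)*1 = -1*252*1 = -252*1 = -252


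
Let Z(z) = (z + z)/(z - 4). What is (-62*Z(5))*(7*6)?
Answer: -26040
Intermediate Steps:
Z(z) = 2*z/(-4 + z) (Z(z) = (2*z)/(-4 + z) = 2*z/(-4 + z))
(-62*Z(5))*(7*6) = (-124*5/(-4 + 5))*(7*6) = -124*5/1*42 = -124*5*42 = -62*10*42 = -620*42 = -26040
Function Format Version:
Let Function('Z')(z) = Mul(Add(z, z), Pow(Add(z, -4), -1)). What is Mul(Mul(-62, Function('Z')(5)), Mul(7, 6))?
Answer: -26040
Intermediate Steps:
Function('Z')(z) = Mul(2, z, Pow(Add(-4, z), -1)) (Function('Z')(z) = Mul(Mul(2, z), Pow(Add(-4, z), -1)) = Mul(2, z, Pow(Add(-4, z), -1)))
Mul(Mul(-62, Function('Z')(5)), Mul(7, 6)) = Mul(Mul(-62, Mul(2, 5, Pow(Add(-4, 5), -1))), Mul(7, 6)) = Mul(Mul(-62, Mul(2, 5, Pow(1, -1))), 42) = Mul(Mul(-62, Mul(2, 5, 1)), 42) = Mul(Mul(-62, 10), 42) = Mul(-620, 42) = -26040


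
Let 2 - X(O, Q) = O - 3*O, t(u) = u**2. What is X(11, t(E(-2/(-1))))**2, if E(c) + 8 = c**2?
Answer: 576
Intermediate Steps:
E(c) = -8 + c**2
X(O, Q) = 2 + 2*O (X(O, Q) = 2 - (O - 3*O) = 2 - (-2)*O = 2 + 2*O)
X(11, t(E(-2/(-1))))**2 = (2 + 2*11)**2 = (2 + 22)**2 = 24**2 = 576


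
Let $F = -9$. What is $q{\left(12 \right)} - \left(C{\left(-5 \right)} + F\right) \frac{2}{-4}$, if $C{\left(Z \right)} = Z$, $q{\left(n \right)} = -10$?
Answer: $-17$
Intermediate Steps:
$q{\left(12 \right)} - \left(C{\left(-5 \right)} + F\right) \frac{2}{-4} = -10 - \left(-5 - 9\right) \frac{2}{-4} = -10 - - 14 \cdot 2 \left(- \frac{1}{4}\right) = -10 - \left(-14\right) \left(- \frac{1}{2}\right) = -10 - 7 = -17$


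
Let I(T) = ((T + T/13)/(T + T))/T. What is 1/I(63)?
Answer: 117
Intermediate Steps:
I(T) = 7/(13*T) (I(T) = ((T + T*(1/13))/((2*T)))/T = ((T + T/13)*(1/(2*T)))/T = ((14*T/13)*(1/(2*T)))/T = 7/(13*T))
1/I(63) = 1/((7/13)/63) = 1/((7/13)*(1/63)) = 1/(1/117) = 117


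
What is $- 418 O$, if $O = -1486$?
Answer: $621148$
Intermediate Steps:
$- 418 O = \left(-418\right) \left(-1486\right) = 621148$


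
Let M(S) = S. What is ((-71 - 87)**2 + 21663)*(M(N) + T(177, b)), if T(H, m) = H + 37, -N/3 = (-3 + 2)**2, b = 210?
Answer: 9838297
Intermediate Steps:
N = -3 (N = -3*(-3 + 2)**2 = -3*(-1)**2 = -3*1 = -3)
T(H, m) = 37 + H
((-71 - 87)**2 + 21663)*(M(N) + T(177, b)) = ((-71 - 87)**2 + 21663)*(-3 + (37 + 177)) = ((-158)**2 + 21663)*(-3 + 214) = (24964 + 21663)*211 = 46627*211 = 9838297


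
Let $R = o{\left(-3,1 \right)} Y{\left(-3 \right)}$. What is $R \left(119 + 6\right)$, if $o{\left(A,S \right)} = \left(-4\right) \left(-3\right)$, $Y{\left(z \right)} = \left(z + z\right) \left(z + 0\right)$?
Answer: $27000$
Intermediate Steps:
$Y{\left(z \right)} = 2 z^{2}$ ($Y{\left(z \right)} = 2 z z = 2 z^{2}$)
$o{\left(A,S \right)} = 12$
$R = 216$ ($R = 12 \cdot 2 \left(-3\right)^{2} = 12 \cdot 2 \cdot 9 = 12 \cdot 18 = 216$)
$R \left(119 + 6\right) = 216 \left(119 + 6\right) = 216 \cdot 125 = 27000$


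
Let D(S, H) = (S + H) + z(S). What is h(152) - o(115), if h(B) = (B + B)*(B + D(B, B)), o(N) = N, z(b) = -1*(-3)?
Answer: 139421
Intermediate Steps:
z(b) = 3
D(S, H) = 3 + H + S (D(S, H) = (S + H) + 3 = (H + S) + 3 = 3 + H + S)
h(B) = 2*B*(3 + 3*B) (h(B) = (B + B)*(B + (3 + B + B)) = (2*B)*(B + (3 + 2*B)) = (2*B)*(3 + 3*B) = 2*B*(3 + 3*B))
h(152) - o(115) = 6*152*(1 + 152) - 1*115 = 6*152*153 - 115 = 139536 - 115 = 139421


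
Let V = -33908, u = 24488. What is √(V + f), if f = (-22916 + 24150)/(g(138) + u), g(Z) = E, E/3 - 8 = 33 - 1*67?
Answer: 3*I*√561221868135/12205 ≈ 184.14*I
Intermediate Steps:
E = -78 (E = 24 + 3*(33 - 1*67) = 24 + 3*(33 - 67) = 24 + 3*(-34) = 24 - 102 = -78)
g(Z) = -78
f = 617/12205 (f = (-22916 + 24150)/(-78 + 24488) = 1234/24410 = 1234*(1/24410) = 617/12205 ≈ 0.050553)
√(V + f) = √(-33908 + 617/12205) = √(-413846523/12205) = 3*I*√561221868135/12205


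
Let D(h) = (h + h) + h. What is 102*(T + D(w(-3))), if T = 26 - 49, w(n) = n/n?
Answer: -2040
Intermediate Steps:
w(n) = 1
D(h) = 3*h (D(h) = 2*h + h = 3*h)
T = -23
102*(T + D(w(-3))) = 102*(-23 + 3*1) = 102*(-23 + 3) = 102*(-20) = -2040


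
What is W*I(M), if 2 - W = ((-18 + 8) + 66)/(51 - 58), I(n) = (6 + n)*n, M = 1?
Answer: 70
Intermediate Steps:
I(n) = n*(6 + n)
W = 10 (W = 2 - ((-18 + 8) + 66)/(51 - 58) = 2 - (-10 + 66)/(-7) = 2 - 56*(-1)/7 = 2 - 1*(-8) = 2 + 8 = 10)
W*I(M) = 10*(1*(6 + 1)) = 10*(1*7) = 10*7 = 70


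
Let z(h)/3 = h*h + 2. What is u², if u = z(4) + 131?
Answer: 34225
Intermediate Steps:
z(h) = 6 + 3*h² (z(h) = 3*(h*h + 2) = 3*(h² + 2) = 3*(2 + h²) = 6 + 3*h²)
u = 185 (u = (6 + 3*4²) + 131 = (6 + 3*16) + 131 = (6 + 48) + 131 = 54 + 131 = 185)
u² = 185² = 34225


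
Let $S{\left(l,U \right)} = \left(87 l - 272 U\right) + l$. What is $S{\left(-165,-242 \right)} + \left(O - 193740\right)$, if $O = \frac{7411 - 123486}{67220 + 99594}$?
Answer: $- \frac{23760434979}{166814} \approx -1.4244 \cdot 10^{5}$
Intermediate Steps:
$S{\left(l,U \right)} = - 272 U + 88 l$ ($S{\left(l,U \right)} = \left(- 272 U + 87 l\right) + l = - 272 U + 88 l$)
$O = - \frac{116075}{166814} \approx -0.69584$
$S{\left(-165,-242 \right)} + \left(O - 193740\right) = \left(\left(-272\right) \left(-242\right) + 88 \left(-165\right)\right) - \frac{32318660435}{166814} = \left(65824 - 14520\right) - \frac{32318660435}{166814} = 51304 - \frac{32318660435}{166814} = - \frac{23760434979}{166814}$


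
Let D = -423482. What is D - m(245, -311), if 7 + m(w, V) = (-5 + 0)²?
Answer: -423500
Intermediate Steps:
m(w, V) = 18 (m(w, V) = -7 + (-5 + 0)² = -7 + (-5)² = -7 + 25 = 18)
D - m(245, -311) = -423482 - 1*18 = -423482 - 18 = -423500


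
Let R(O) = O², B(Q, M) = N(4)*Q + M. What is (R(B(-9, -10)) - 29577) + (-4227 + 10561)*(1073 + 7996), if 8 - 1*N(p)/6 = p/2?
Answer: 57525025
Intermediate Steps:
N(p) = 48 - 3*p (N(p) = 48 - 6*p/2 = 48 - 3*p)
B(Q, M) = M + 36*Q (B(Q, M) = (48 - 3*4)*Q + M = (48 - 12)*Q + M = 36*Q + M = M + 36*Q)
(R(B(-9, -10)) - 29577) + (-4227 + 10561)*(1073 + 7996) = ((-10 + 36*(-9))² - 29577) + (-4227 + 10561)*(1073 + 7996) = ((-10 - 324)² - 29577) + 6334*9069 = ((-334)² - 29577) + 57443046 = (111556 - 29577) + 57443046 = 81979 + 57443046 = 57525025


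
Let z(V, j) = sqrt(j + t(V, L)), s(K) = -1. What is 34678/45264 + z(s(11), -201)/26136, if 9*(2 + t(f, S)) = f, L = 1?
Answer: 17339/22632 + I*sqrt(457)/39204 ≈ 0.76613 + 0.00054529*I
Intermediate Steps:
t(f, S) = -2 + f/9
z(V, j) = sqrt(-2 + j + V/9) (z(V, j) = sqrt(j + (-2 + V/9)) = sqrt(-2 + j + V/9))
34678/45264 + z(s(11), -201)/26136 = 34678/45264 + (sqrt(-18 - 1 + 9*(-201))/3)/26136 = 34678*(1/45264) + (sqrt(-18 - 1 - 1809)/3)*(1/26136) = 17339/22632 + (sqrt(-1828)/3)*(1/26136) = 17339/22632 + ((2*I*sqrt(457))/3)*(1/26136) = 17339/22632 + (2*I*sqrt(457)/3)*(1/26136) = 17339/22632 + I*sqrt(457)/39204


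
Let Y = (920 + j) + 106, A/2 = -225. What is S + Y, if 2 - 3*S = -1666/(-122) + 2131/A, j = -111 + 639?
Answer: 127781941/82350 ≈ 1551.7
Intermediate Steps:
j = 528
A = -450 (A = 2*(-225) = -450)
Y = 1554 (Y = (920 + 528) + 106 = 1448 + 106 = 1554)
S = -189959/82350 (S = ⅔ - (-1666/(-122) + 2131/(-450))/3 = ⅔ - (-1666*(-1/122) + 2131*(-1/450))/3 = ⅔ - (833/61 - 2131/450)/3 = ⅔ - ⅓*244859/27450 = ⅔ - 244859/82350 = -189959/82350 ≈ -2.3067)
S + Y = -189959/82350 + 1554 = 127781941/82350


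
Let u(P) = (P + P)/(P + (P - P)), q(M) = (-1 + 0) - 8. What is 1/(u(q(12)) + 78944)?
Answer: 1/78946 ≈ 1.2667e-5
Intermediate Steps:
q(M) = -9 (q(M) = -1 - 8 = -9)
u(P) = 2 (u(P) = (2*P)/(P + 0) = (2*P)/P = 2)
1/(u(q(12)) + 78944) = 1/(2 + 78944) = 1/78946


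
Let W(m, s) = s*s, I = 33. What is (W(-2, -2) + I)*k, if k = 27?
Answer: 999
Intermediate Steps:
W(m, s) = s**2
(W(-2, -2) + I)*k = ((-2)**2 + 33)*27 = (4 + 33)*27 = 37*27 = 999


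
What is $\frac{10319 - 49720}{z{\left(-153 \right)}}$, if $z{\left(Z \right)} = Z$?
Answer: $\frac{39401}{153} \approx 257.52$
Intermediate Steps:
$\frac{10319 - 49720}{z{\left(-153 \right)}} = \frac{10319 - 49720}{-153} = \left(-39401\right) \left(- \frac{1}{153}\right) = \frac{39401}{153}$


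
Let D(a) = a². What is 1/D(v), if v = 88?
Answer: 1/7744 ≈ 0.00012913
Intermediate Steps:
1/D(v) = 1/(88²) = 1/7744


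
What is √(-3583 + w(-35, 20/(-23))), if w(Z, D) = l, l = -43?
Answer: 7*I*√74 ≈ 60.216*I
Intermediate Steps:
w(Z, D) = -43
√(-3583 + w(-35, 20/(-23))) = √(-3583 - 43) = √(-3626) = 7*I*√74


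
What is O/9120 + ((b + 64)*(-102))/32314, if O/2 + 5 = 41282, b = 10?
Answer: 216567683/24558640 ≈ 8.8184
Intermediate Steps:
O = 82554 (O = -10 + 2*41282 = -10 + 82564 = 82554)
O/9120 + ((b + 64)*(-102))/32314 = 82554/9120 + ((10 + 64)*(-102))/32314 = 82554*(1/9120) + (74*(-102))*(1/32314) = 13759/1520 - 7548*1/32314 = 13759/1520 - 3774/16157 = 216567683/24558640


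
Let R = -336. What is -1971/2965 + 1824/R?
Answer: -126467/20755 ≈ -6.0933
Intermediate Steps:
-1971/2965 + 1824/R = -1971/2965 + 1824/(-336) = -1971*1/2965 + 1824*(-1/336) = -1971/2965 - 38/7 = -126467/20755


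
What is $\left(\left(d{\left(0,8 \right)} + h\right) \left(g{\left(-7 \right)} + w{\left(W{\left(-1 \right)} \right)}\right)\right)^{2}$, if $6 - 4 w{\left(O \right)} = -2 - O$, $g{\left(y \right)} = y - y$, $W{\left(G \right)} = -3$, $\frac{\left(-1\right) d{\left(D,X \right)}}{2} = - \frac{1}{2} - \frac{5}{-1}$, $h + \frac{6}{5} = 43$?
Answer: $1681$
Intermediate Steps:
$h = \frac{209}{5}$ ($h = - \frac{6}{5} + 43 = \frac{209}{5} \approx 41.8$)
$d{\left(D,X \right)} = -9$ ($d{\left(D,X \right)} = - 2 \left(- \frac{1}{2} - \frac{5}{-1}\right) = - 2 \left(\left(-1\right) \frac{1}{2} - -5\right) = - 2 \left(- \frac{1}{2} + 5\right) = \left(-2\right) \frac{9}{2} = -9$)
$g{\left(y \right)} = 0$
$w{\left(O \right)} = 2 + \frac{O}{4}$ ($w{\left(O \right)} = \frac{3}{2} - \frac{-2 - O}{4} = \frac{3}{2} + \left(\frac{1}{2} + \frac{O}{4}\right) = 2 + \frac{O}{4}$)
$\left(\left(d{\left(0,8 \right)} + h\right) \left(g{\left(-7 \right)} + w{\left(W{\left(-1 \right)} \right)}\right)\right)^{2} = \left(\left(-9 + \frac{209}{5}\right) \left(0 + \left(2 + \frac{1}{4} \left(-3\right)\right)\right)\right)^{2} = \left(\frac{164 \left(0 + \left(2 - \frac{3}{4}\right)\right)}{5}\right)^{2} = \left(\frac{164 \left(0 + \frac{5}{4}\right)}{5}\right)^{2} = \left(\frac{164}{5} \cdot \frac{5}{4}\right)^{2} = 41^{2} = 1681$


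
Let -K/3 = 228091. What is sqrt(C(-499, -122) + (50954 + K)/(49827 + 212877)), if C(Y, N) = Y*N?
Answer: sqrt(262576929960267)/65676 ≈ 246.73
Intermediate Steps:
K = -684273 (K = -3*228091 = -684273)
C(Y, N) = N*Y
sqrt(C(-499, -122) + (50954 + K)/(49827 + 212877)) = sqrt(-122*(-499) + (50954 - 684273)/(49827 + 212877)) = sqrt(60878 - 633319/262704) = sqrt(15992260793/262704) = sqrt(262576929960267)/65676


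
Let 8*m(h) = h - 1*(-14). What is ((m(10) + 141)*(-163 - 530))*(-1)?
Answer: 99792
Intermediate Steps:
m(h) = 7/4 + h/8 (m(h) = (h - 1*(-14))/8 = (h + 14)/8 = (14 + h)/8 = 7/4 + h/8)
((m(10) + 141)*(-163 - 530))*(-1) = (((7/4 + (⅛)*10) + 141)*(-163 - 530))*(-1) = (((7/4 + 5/4) + 141)*(-693))*(-1) = ((3 + 141)*(-693))*(-1) = (144*(-693))*(-1) = -99792*(-1) = 99792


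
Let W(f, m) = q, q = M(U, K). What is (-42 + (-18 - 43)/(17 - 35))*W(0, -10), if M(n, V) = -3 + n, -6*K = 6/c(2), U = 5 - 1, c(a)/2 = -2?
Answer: -695/18 ≈ -38.611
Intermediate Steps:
c(a) = -4 (c(a) = 2*(-2) = -4)
U = 4
K = 1/4 (K = -1/(-4) = -(-1)/4 = -1/6*(-3/2) = 1/4 ≈ 0.25000)
q = 1 (q = -3 + 4 = 1)
W(f, m) = 1
(-42 + (-18 - 43)/(17 - 35))*W(0, -10) = (-42 + (-18 - 43)/(17 - 35))*1 = (-42 - 61/(-18))*1 = (-42 - 61*(-1/18))*1 = (-42 + 61/18)*1 = -695/18*1 = -695/18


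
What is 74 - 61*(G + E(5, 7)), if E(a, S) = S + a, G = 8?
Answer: -1146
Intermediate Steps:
74 - 61*(G + E(5, 7)) = 74 - 61*(8 + (7 + 5)) = 74 - 61*(8 + 12) = 74 - 61*20 = 74 - 1220 = -1146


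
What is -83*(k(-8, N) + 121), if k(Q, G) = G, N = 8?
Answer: -10707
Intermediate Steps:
-83*(k(-8, N) + 121) = -83*(8 + 121) = -83*129 = -10707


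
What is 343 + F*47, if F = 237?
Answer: 11482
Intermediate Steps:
343 + F*47 = 343 + 237*47 = 343 + 11139 = 11482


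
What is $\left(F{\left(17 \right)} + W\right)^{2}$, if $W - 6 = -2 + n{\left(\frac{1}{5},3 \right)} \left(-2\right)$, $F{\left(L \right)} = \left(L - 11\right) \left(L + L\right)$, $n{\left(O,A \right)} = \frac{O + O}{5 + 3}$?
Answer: $\frac{4322241}{100} \approx 43222.0$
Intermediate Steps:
$n{\left(O,A \right)} = \frac{O}{4}$ ($n{\left(O,A \right)} = \frac{2 O}{8} = 2 O \frac{1}{8} = \frac{O}{4}$)
$F{\left(L \right)} = 2 L \left(-11 + L\right)$ ($F{\left(L \right)} = \left(-11 + L\right) 2 L = 2 L \left(-11 + L\right)$)
$W = \frac{39}{10}$ ($W = 6 - \left(2 - \frac{1}{4 \cdot 5} \left(-2\right)\right) = 6 - \left(2 - \frac{1}{4} \cdot \frac{1}{5} \left(-2\right)\right) = 6 + \left(-2 + \frac{1}{20} \left(-2\right)\right) = 6 - \frac{21}{10} = \frac{39}{10} \approx 3.9$)
$\left(F{\left(17 \right)} + W\right)^{2} = \left(2 \cdot 17 \left(-11 + 17\right) + \frac{39}{10}\right)^{2} = \left(2 \cdot 17 \cdot 6 + \frac{39}{10}\right)^{2} = \left(204 + \frac{39}{10}\right)^{2} = \left(\frac{2079}{10}\right)^{2} = \frac{4322241}{100}$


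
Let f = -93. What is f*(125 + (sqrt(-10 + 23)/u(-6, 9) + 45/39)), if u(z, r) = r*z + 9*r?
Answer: -152520/13 - 31*sqrt(13)/9 ≈ -11745.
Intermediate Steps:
u(z, r) = 9*r + r*z
f*(125 + (sqrt(-10 + 23)/u(-6, 9) + 45/39)) = -93*(125 + (sqrt(-10 + 23)/((9*(9 - 6))) + 45/39)) = -93*(125 + (sqrt(13)/((9*3)) + 45*(1/39))) = -93*(125 + (sqrt(13)/27 + 15/13)) = -93*(125 + (15/13 + sqrt(13)/27)) = -93*(1640/13 + sqrt(13)/27) = -152520/13 - 31*sqrt(13)/9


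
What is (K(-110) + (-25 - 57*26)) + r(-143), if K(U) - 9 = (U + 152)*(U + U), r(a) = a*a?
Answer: 9711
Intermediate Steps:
r(a) = a**2
K(U) = 9 + 2*U*(152 + U) (K(U) = 9 + (U + 152)*(U + U) = 9 + (152 + U)*(2*U) = 9 + 2*U*(152 + U))
(K(-110) + (-25 - 57*26)) + r(-143) = ((9 + 2*(-110)**2 + 304*(-110)) + (-25 - 57*26)) + (-143)**2 = ((9 + 2*12100 - 33440) + (-25 - 1482)) + 20449 = ((9 + 24200 - 33440) - 1507) + 20449 = (-9231 - 1507) + 20449 = -10738 + 20449 = 9711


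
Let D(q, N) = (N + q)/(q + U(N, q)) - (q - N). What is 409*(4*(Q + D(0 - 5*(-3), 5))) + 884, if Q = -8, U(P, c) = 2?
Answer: -452868/17 ≈ -26639.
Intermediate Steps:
D(q, N) = N - q + (N + q)/(2 + q) (D(q, N) = (N + q)/(q + 2) - (q - N) = (N + q)/(2 + q) + (N - q) = N - q + (N + q)/(2 + q))
409*(4*(Q + D(0 - 5*(-3), 5))) + 884 = 409*(4*(-8 + (-(0 - 5*(-3)) - (0 - 5*(-3))² + 3*5 + 5*(0 - 5*(-3)))/(2 + (0 - 5*(-3))))) + 884 = 409*(4*(-8 + (-(0 + 15) - (0 + 15)² + 15 + 5*(0 + 15))/(2 + (0 + 15)))) + 884 = 409*(4*(-8 + (-1*15 - 1*15² + 15 + 5*15)/(2 + 15))) + 884 = 409*(4*(-8 + (-15 - 1*225 + 15 + 75)/17)) + 884 = 409*(4*(-8 + (-15 - 225 + 15 + 75)/17)) + 884 = 409*(4*(-8 + (1/17)*(-150))) + 884 = 409*(4*(-8 - 150/17)) + 884 = 409*(4*(-286/17)) + 884 = 409*(-1144/17) + 884 = -467896/17 + 884 = -452868/17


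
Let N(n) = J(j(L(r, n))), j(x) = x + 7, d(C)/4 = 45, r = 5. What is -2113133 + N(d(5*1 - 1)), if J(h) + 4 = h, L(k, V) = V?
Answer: -2112950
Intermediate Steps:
d(C) = 180 (d(C) = 4*45 = 180)
j(x) = 7 + x
J(h) = -4 + h
N(n) = 3 + n (N(n) = -4 + (7 + n) = 3 + n)
-2113133 + N(d(5*1 - 1)) = -2113133 + (3 + 180) = -2113133 + 183 = -2112950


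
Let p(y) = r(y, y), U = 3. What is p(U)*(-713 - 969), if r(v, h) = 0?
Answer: 0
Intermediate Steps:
p(y) = 0
p(U)*(-713 - 969) = 0*(-713 - 969) = 0*(-1682) = 0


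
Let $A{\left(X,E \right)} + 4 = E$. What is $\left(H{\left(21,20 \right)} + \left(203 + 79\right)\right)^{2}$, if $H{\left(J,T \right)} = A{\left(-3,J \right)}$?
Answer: $89401$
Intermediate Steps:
$A{\left(X,E \right)} = -4 + E$
$H{\left(J,T \right)} = -4 + J$
$\left(H{\left(21,20 \right)} + \left(203 + 79\right)\right)^{2} = \left(\left(-4 + 21\right) + \left(203 + 79\right)\right)^{2} = \left(17 + 282\right)^{2} = 299^{2} = 89401$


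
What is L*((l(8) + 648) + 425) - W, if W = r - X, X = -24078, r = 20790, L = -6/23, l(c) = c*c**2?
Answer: -1041474/23 ≈ -45282.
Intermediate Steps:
l(c) = c**3
L = -6/23 (L = -6*1/23 = -6/23 ≈ -0.26087)
W = 44868 (W = 20790 - 1*(-24078) = 20790 + 24078 = 44868)
L*((l(8) + 648) + 425) - W = -6*((8**3 + 648) + 425)/23 - 1*44868 = -6*((512 + 648) + 425)/23 - 44868 = -6*(1160 + 425)/23 - 44868 = -6/23*1585 - 44868 = -9510/23 - 44868 = -1041474/23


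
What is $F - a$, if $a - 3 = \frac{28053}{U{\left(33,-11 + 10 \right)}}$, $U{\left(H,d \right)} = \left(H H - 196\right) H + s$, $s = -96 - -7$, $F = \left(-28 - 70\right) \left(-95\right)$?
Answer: $\frac{273411607}{29380} \approx 9306.0$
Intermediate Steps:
$F = 9310$ ($F = \left(-98\right) \left(-95\right) = 9310$)
$s = -89$ ($s = -96 + 7 = -89$)
$U{\left(H,d \right)} = -89 + H \left(-196 + H^{2}\right)$ ($U{\left(H,d \right)} = \left(H H - 196\right) H - 89 = \left(H^{2} - 196\right) H - 89 = \left(-196 + H^{2}\right) H - 89 = H \left(-196 + H^{2}\right) - 89 = -89 + H \left(-196 + H^{2}\right)$)
$a = \frac{116193}{29380}$ ($a = 3 + \frac{28053}{-89 + 33^{3} - 6468} = 3 + \frac{28053}{-89 + 35937 - 6468} = 3 + \frac{28053}{29380} = \frac{116193}{29380} \approx 3.9548$)
$F - a = 9310 - \frac{116193}{29380} = \frac{273411607}{29380}$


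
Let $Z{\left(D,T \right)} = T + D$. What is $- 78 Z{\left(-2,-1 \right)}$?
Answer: $234$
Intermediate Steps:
$Z{\left(D,T \right)} = D + T$
$- 78 Z{\left(-2,-1 \right)} = - 78 \left(-2 - 1\right) = \left(-78\right) \left(-3\right) = 234$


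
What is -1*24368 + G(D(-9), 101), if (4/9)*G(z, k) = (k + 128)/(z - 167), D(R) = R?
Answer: -17157133/704 ≈ -24371.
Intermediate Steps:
G(z, k) = 9*(128 + k)/(4*(-167 + z)) (G(z, k) = 9*((k + 128)/(z - 167))/4 = 9*((128 + k)/(-167 + z))/4 = 9*(128 + k)/(4*(-167 + z)))
-1*24368 + G(D(-9), 101) = -1*24368 + 9*(128 + 101)/(4*(-167 - 9)) = -24368 + (9/4)*229/(-176) = -24368 + (9/4)*(-1/176)*229 = -24368 - 2061/704 = -17157133/704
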